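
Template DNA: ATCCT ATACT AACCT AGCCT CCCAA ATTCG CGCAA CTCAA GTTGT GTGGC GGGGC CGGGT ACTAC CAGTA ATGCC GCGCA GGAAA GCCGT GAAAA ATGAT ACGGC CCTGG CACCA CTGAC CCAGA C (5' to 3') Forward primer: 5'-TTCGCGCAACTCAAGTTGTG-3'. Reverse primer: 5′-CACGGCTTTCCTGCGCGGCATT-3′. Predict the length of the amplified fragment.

Forward primer TTCGCGCAACTCAAGTTGTG is found on the top strand at positions 27–46.
Reverse complement of the reverse primer: AATGCCGCGCAGGAAAGCCGTG. This occurs on the top strand at positions 70–91.
The product runs from position 27 to position 91, so its length is 91 − 27 + 1 = 65 bp.

65 bp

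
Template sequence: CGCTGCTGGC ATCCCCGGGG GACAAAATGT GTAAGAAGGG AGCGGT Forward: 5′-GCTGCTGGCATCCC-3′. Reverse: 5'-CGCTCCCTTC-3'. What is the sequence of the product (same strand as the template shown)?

5'-GCTGCTGGCATCCCCGGGGGACAAAATGTGTAAGAAGGGAGCG-3'

Forward primer GCTGCTGGCATCCC is found on the top strand at positions 2–15.
Reverse complement of the reverse primer: GAAGGGAGCG. This occurs on the top strand at positions 35–44.
The product is the template from position 2 through 44 (43 bp).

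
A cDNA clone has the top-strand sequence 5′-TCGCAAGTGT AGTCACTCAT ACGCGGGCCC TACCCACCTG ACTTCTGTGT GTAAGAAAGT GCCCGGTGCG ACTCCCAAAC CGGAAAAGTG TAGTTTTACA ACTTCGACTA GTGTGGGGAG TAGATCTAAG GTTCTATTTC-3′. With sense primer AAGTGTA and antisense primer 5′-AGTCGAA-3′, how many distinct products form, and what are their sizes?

Two products: 105 bp, 24 bp

The forward primer AAGTGTA matches the top strand at positions 5–11, 86–92.
The reverse primer's reverse complement is TTCGACT, matching at positions 103–109.
Each forward site pairs with the reverse site to give a product ending at position 109: sizes 105, 24 bp.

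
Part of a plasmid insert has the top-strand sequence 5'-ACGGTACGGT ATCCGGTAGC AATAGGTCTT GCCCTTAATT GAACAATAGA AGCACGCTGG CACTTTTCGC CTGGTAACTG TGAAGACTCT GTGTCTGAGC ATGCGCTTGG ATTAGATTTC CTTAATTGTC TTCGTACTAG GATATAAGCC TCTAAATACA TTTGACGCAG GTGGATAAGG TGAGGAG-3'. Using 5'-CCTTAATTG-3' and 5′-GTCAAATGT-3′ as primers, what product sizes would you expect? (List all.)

134 bp, 47 bp

The forward primer CCTTAATTG matches the top strand at positions 33–41, 120–128.
The reverse primer's reverse complement is ACATTTGAC, matching at positions 158–166.
Each forward site pairs with the reverse site to give a product ending at position 166: sizes 134, 47 bp.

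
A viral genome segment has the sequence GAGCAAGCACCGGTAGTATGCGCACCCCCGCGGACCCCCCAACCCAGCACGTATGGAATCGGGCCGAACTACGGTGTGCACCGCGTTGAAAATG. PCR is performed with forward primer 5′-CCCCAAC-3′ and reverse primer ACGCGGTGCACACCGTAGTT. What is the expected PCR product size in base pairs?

50 bp

The forward primer matches the template at positions 37–43.
Reverse complement of the reverse primer: AACTACGGTGTGCACCGCGT. This occurs on the top strand at positions 67–86.
Amplicon spans positions 37–86: 50 bp.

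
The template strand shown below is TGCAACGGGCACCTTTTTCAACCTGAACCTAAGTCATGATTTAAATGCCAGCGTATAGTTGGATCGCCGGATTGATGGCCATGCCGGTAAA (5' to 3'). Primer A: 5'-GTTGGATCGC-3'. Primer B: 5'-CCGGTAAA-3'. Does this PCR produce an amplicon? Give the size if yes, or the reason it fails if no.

Primer A (GTTGGATCGC) matches the top strand at positions 58–67 (3' end points downstream).
Primer B (CCGGTAAA) also matches the top strand directly, at positions 84–91 — its reverse complement TTTACCGG is not present.
Both primers anneal to the bottom strand with 3' ends pointing the same way, so neither can prime synthesis back toward the other.

No product — both primers anneal to the same strand and extend in the same direction.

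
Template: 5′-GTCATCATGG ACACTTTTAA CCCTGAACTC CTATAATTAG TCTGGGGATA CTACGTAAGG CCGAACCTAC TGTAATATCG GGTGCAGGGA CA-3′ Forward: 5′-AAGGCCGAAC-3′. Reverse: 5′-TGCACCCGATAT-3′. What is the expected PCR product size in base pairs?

The forward primer matches the template at positions 57–66.
Reverse complement of the reverse primer: ATATCGGGTGCA. This occurs on the top strand at positions 75–86.
The product runs from position 57 to position 86, so its length is 86 − 57 + 1 = 30 bp.

30 bp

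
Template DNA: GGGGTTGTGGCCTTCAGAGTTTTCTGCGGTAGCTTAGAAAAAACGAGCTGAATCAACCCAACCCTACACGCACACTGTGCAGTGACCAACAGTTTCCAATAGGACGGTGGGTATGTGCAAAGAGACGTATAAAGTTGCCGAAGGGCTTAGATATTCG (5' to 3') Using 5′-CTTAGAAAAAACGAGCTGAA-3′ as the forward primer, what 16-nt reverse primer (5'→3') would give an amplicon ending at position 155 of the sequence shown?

5'-AATATCTAAGCCCTTC-3'

The forward primer binds at positions 33–52; the product's 3' end on the top strand is position 155.
The reverse primer anneals to the top strand over positions 140–155, i.e. to GAAGGGCTTAGATATT.
Its sequence written 5'→3' is the reverse complement: AATATCTAAGCCCTTC.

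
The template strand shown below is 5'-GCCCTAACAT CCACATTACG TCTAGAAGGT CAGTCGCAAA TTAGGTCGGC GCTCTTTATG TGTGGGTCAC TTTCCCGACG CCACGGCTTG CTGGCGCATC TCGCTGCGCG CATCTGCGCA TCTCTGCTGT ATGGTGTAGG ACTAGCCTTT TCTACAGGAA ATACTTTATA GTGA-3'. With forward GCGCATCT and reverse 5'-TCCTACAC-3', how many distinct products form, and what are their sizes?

Three products: 48 bp, 34 bp, 26 bp

The forward primer GCGCATCT matches the top strand at positions 94–101, 108–115, 116–123.
The reverse primer's reverse complement is GTGTAGGA, matching at positions 134–141.
Each forward site pairs with the reverse site to give a product ending at position 141: sizes 48, 34, 26 bp.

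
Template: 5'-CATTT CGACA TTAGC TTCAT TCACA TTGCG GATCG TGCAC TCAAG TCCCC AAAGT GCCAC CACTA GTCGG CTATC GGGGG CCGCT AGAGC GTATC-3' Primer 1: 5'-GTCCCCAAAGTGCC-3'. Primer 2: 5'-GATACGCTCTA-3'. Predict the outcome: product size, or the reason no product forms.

Yes — a 51 bp product.

Primer 1 (GTCCCCAAAGTGCC) matches the top strand at positions 45–58; it acts as a forward primer.
Primer 2's reverse complement is TAGAGCGTATC, matching the top strand at positions 85–95; it acts as a reverse primer.
The 3' ends face each other across positions 45–95, giving a 51 bp product.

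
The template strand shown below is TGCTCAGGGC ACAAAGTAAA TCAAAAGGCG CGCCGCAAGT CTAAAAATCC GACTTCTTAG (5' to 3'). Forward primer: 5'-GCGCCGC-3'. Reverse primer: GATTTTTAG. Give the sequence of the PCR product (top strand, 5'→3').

5'-GCGCCGCAAGTCTAAAAATC-3'

Forward primer GCGCCGC is found on the top strand at positions 30–36.
Taking the reverse complement of GATTTTTAG gives CTAAAAATC, found at positions 41–49 on the template; the primer anneals here to the top strand with its 3' end pointing upstream.
The product is the template from position 30 through 49 (20 bp).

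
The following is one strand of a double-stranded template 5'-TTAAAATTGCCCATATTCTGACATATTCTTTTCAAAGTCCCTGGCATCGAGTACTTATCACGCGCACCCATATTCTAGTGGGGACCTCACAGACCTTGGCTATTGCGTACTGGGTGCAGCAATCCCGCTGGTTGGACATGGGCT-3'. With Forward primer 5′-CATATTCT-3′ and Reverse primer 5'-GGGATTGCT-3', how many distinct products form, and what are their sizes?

The forward primer CATATTCT matches the top strand at positions 12–19, 22–29, 69–76.
The reverse primer's reverse complement is AGCAATCCC, matching at positions 118–126.
Each forward site pairs with the reverse site to give a product ending at position 126: sizes 115, 105, 58 bp.

Three products: 115 bp, 105 bp, 58 bp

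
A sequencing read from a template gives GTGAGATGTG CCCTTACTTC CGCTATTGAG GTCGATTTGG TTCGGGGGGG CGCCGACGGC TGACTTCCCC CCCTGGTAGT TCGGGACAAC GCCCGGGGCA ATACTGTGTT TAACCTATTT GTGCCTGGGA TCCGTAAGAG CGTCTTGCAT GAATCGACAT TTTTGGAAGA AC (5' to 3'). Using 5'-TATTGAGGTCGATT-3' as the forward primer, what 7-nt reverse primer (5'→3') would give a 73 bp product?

5'-CCGGGCG-3'

The forward primer binds at positions 24–37, so a 73 bp product ends at position 24 + 73 − 1 = 96.
The reverse primer anneals to the top strand over positions 90–96, i.e. to CGCCCGG.
Its sequence written 5'→3' is the reverse complement: CCGGGCG.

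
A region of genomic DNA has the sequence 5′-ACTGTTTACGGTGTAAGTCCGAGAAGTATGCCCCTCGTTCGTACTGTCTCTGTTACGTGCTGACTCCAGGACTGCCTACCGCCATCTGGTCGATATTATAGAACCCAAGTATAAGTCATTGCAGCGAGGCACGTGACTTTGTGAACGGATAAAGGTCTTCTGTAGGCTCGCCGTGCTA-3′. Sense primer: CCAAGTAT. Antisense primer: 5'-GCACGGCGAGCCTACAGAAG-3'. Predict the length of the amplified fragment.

Forward primer CCAAGTAT is found on the top strand at positions 105–112.
Taking the reverse complement of GCACGGCGAGCCTACAGAAG gives CTTCTGTAGGCTCGCCGTGC, found at positions 157–176 on the template; the primer anneals here to the top strand with its 3' end pointing upstream.
The product runs from position 105 to position 176, so its length is 176 − 105 + 1 = 72 bp.

72 bp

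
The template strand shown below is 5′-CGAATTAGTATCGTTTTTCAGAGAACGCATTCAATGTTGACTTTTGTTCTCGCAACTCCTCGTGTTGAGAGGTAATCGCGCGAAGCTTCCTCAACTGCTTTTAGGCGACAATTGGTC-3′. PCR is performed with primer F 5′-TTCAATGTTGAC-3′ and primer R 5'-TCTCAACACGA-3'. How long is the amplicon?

Scanning the template, TTCAATGTTGAC occurs at positions 30–41; this primer anneals to the bottom strand there with its 3' end pointing downstream.
Taking the reverse complement of TCTCAACACGA gives TCGTGTTGAGA, found at positions 60–70 on the template; the primer anneals here to the top strand with its 3' end pointing upstream.
The product runs from position 30 to position 70, so its length is 70 − 30 + 1 = 41 bp.

41 bp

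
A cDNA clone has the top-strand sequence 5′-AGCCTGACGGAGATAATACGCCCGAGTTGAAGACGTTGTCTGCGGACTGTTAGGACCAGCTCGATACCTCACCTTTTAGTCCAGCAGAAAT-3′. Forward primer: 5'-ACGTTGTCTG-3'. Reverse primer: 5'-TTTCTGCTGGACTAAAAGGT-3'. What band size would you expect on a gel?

58 bp

Forward primer ACGTTGTCTG is found on the top strand at positions 33–42.
The reverse primer's reverse complement is ACCTTTTAGTCCAGCAGAAA, which matches the template at positions 71–90.
Amplicon spans positions 33–90: 58 bp.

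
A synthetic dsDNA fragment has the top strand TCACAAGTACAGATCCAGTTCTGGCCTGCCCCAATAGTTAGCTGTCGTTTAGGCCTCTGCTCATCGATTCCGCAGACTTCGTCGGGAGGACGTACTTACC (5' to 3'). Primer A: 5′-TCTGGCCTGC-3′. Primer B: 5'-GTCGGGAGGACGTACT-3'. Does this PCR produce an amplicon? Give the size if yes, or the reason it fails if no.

Primer A (TCTGGCCTGC) matches the top strand at positions 20–29 (3' end points downstream).
Primer B (GTCGGGAGGACGTACT) also matches the top strand directly, at positions 81–96 — its reverse complement AGTACGTCCTCCCGAC is not present.
Both primers anneal to the bottom strand with 3' ends pointing the same way, so neither can prime synthesis back toward the other.

No product — both primers anneal to the same strand and extend in the same direction.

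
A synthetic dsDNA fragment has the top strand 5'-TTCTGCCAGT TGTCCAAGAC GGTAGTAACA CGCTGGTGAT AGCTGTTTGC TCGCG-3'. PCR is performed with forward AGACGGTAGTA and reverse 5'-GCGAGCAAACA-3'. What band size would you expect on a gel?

The forward primer matches the template at positions 17–27.
Taking the reverse complement of GCGAGCAAACA gives TGTTTGCTCGC, found at positions 44–54 on the template; the primer anneals here to the top strand with its 3' end pointing upstream.
Product length = (reverse-primer end) − (forward-primer start) + 1 = 54 − 17 + 1 = 38 bp.

38 bp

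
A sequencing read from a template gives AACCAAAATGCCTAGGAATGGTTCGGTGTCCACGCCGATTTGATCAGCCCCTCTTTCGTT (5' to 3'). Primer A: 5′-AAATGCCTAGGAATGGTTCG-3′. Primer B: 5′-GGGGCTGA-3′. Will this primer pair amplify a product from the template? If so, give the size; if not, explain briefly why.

Yes — a 46 bp product.

Primer A (AAATGCCTAGGAATGGTTCG) matches the top strand at positions 6–25; it acts as a forward primer.
Primer B's reverse complement is TCAGCCCC, matching the top strand at positions 44–51; it acts as a reverse primer.
The 3' ends face each other across positions 6–51, giving a 46 bp product.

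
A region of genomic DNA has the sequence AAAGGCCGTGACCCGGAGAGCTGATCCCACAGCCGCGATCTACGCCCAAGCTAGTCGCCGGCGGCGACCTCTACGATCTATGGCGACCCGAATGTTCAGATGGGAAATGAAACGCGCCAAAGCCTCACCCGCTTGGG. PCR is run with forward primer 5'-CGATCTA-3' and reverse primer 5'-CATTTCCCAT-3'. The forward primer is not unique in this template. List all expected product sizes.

74 bp, 36 bp

The forward primer CGATCTA matches the top strand at positions 36–42, 74–80.
The reverse primer's reverse complement is ATGGGAAATG, matching at positions 100–109.
Each forward site pairs with the reverse site to give a product ending at position 109: sizes 74, 36 bp.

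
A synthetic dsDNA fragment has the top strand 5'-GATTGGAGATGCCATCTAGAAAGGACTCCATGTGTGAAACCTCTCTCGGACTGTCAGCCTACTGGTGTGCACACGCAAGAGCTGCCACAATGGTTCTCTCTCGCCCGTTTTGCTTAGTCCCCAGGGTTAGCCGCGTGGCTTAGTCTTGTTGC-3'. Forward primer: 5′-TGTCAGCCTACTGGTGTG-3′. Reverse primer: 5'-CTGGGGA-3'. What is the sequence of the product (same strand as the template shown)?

5'-TGTCAGCCTACTGGTGTGCACACGCAAGAGCTGCCACAATGGTTCTCTCTCGCCCGTTTTGCTTAGTCCCCAG-3'

Forward primer TGTCAGCCTACTGGTGTG is found on the top strand at positions 52–69.
Taking the reverse complement of CTGGGGA gives TCCCCAG, found at positions 118–124 on the template; the primer anneals here to the top strand with its 3' end pointing upstream.
The product is the template from position 52 through 124 (73 bp).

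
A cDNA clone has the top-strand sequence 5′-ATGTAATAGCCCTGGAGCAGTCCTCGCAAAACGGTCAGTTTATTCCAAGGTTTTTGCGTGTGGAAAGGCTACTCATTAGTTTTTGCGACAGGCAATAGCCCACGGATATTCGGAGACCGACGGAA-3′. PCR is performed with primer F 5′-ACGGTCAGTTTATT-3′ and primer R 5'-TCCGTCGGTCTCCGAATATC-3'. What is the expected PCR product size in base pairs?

94 bp

The forward primer matches the template at positions 31–44.
Taking the reverse complement of TCCGTCGGTCTCCGAATATC gives GATATTCGGAGACCGACGGA, found at positions 105–124 on the template; the primer anneals here to the top strand with its 3' end pointing upstream.
Amplicon spans positions 31–124: 94 bp.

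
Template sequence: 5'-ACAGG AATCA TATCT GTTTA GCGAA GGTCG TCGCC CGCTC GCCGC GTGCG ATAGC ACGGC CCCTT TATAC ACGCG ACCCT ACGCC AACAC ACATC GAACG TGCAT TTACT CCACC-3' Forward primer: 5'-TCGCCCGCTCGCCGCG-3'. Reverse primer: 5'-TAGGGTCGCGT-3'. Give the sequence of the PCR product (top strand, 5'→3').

Scanning the template, TCGCCCGCTCGCCGCG occurs at positions 31–46; this primer anneals to the bottom strand there with its 3' end pointing downstream.
Reverse complement of the reverse primer: ACGCGACCCTA. This occurs on the top strand at positions 71–81.
The product is the template from position 31 through 81 (51 bp).

5'-TCGCCCGCTCGCCGCGTGCGATAGCACGGCCCCTTTATACACGCGACCCTA-3'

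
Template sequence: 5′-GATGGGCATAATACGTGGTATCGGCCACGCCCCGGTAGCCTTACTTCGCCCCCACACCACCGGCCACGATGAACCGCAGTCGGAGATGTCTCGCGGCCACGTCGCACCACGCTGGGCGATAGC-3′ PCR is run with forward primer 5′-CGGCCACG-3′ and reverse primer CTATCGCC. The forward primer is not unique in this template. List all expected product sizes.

The forward primer CGGCCACG matches the top strand at positions 22–29, 61–68, 94–101.
The reverse primer's reverse complement is GGCGATAG, matching at positions 115–122.
Each forward site pairs with the reverse site to give a product ending at position 122: sizes 101, 62, 29 bp.

101 bp, 62 bp, 29 bp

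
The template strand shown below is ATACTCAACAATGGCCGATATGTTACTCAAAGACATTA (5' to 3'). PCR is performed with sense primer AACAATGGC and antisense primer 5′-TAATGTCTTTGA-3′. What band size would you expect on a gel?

Scanning the template, AACAATGGC occurs at positions 7–15; this primer anneals to the bottom strand there with its 3' end pointing downstream.
Taking the reverse complement of TAATGTCTTTGA gives TCAAAGACATTA, found at positions 27–38 on the template; the primer anneals here to the top strand with its 3' end pointing upstream.
The product runs from position 7 to position 38, so its length is 38 − 7 + 1 = 32 bp.

32 bp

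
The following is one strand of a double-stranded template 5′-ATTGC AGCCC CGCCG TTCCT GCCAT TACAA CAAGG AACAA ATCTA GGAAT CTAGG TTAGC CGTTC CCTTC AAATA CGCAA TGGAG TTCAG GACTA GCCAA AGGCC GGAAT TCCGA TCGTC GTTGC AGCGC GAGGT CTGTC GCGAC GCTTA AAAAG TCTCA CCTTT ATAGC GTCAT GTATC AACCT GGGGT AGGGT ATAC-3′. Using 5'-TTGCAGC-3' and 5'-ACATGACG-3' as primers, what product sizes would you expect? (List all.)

176 bp, 56 bp

The forward primer TTGCAGC matches the top strand at positions 2–8, 122–128.
The reverse primer's reverse complement is CGTCATGT, matching at positions 170–177.
Each forward site pairs with the reverse site to give a product ending at position 177: sizes 176, 56 bp.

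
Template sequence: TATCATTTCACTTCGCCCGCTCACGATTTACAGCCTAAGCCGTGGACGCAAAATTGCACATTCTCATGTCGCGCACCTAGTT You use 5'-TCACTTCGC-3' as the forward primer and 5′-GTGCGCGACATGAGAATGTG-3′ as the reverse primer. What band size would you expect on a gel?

Scanning the template, TCACTTCGC occurs at positions 8–16; this primer anneals to the bottom strand there with its 3' end pointing downstream.
Taking the reverse complement of GTGCGCGACATGAGAATGTG gives CACATTCTCATGTCGCGCAC, found at positions 57–76 on the template; the primer anneals here to the top strand with its 3' end pointing upstream.
Amplicon spans positions 8–76: 69 bp.

69 bp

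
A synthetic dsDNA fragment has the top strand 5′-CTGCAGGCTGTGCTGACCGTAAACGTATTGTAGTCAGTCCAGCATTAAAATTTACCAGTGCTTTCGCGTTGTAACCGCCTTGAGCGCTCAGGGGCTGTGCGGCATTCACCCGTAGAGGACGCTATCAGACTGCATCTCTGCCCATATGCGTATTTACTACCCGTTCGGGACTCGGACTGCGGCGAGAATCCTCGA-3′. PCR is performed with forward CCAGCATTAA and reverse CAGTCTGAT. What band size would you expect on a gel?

94 bp

Scanning the template, CCAGCATTAA occurs at positions 39–48; this primer anneals to the bottom strand there with its 3' end pointing downstream.
The reverse primer's reverse complement is ATCAGACTG, which matches the template at positions 124–132.
The product runs from position 39 to position 132, so its length is 132 − 39 + 1 = 94 bp.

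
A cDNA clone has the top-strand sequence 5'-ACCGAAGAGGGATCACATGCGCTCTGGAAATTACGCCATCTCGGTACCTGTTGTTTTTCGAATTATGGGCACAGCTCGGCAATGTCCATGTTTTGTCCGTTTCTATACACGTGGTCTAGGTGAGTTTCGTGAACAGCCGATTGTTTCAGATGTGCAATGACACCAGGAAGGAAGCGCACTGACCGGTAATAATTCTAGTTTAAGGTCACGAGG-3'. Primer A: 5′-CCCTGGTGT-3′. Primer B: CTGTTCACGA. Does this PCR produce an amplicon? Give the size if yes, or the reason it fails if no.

Primer A (CCCTGGTGT) does not match the top strand, and its reverse complement ACACCAGGG does not match either.
With no annealing site for primer A, no amplification occurs.

No product — primer A has no binding site in the template.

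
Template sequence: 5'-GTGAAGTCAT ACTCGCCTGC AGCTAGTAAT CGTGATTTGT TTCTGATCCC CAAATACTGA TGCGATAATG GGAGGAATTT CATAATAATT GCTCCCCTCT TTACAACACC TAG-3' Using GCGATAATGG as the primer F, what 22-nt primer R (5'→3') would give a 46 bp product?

5'-GTTGTAAAGAGGGGAGCAATTA-3'

The forward primer binds at positions 62–71, so a 46 bp product ends at position 62 + 46 − 1 = 107.
The reverse primer anneals to the top strand over positions 86–107, i.e. to TAATTGCTCCCCTCTTTACAAC.
Its sequence written 5'→3' is the reverse complement: GTTGTAAAGAGGGGAGCAATTA.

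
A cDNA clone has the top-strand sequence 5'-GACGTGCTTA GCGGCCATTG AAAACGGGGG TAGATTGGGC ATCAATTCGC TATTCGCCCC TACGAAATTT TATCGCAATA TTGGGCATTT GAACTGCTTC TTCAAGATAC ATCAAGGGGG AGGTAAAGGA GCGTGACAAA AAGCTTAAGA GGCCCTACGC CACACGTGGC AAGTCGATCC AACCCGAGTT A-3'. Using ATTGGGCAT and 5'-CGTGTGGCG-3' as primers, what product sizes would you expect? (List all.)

133 bp, 87 bp

The forward primer ATTGGGCAT matches the top strand at positions 34–42, 80–88.
The reverse primer's reverse complement is CGCCACACG, matching at positions 158–166.
Each forward site pairs with the reverse site to give a product ending at position 166: sizes 133, 87 bp.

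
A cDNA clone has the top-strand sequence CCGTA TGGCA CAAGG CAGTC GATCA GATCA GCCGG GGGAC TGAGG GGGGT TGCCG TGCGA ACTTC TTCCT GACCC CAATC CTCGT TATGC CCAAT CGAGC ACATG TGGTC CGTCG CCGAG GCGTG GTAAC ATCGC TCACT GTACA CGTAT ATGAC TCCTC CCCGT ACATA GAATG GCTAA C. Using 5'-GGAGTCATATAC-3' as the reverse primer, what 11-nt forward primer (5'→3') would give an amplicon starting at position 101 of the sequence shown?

The reverse primer's reverse complement GTATATGACTCC matches the template at positions 147–158; the product starts at position 101.
The forward primer is identical to the top strand over positions 101–111: ACATGTGGTCC.

5'-ACATGTGGTCC-3'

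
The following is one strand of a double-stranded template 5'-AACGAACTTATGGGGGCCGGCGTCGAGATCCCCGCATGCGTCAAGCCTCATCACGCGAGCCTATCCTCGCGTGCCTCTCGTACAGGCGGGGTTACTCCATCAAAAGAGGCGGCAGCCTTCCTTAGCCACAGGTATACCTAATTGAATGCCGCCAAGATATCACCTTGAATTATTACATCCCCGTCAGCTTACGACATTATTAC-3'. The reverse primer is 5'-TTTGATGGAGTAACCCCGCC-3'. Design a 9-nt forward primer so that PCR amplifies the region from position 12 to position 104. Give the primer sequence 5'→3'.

The reverse primer's reverse complement GGCGGGGTTACTCCATCAAA matches the template at positions 85–104; the product starts at position 12.
The forward primer is identical to the top strand over positions 12–20: GGGGGCCGG.

5'-GGGGGCCGG-3'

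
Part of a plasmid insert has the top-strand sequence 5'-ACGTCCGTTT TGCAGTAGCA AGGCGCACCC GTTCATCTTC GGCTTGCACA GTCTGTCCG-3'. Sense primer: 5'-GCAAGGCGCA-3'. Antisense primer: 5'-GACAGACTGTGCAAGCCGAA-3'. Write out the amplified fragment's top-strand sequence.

Forward primer GCAAGGCGCA is found on the top strand at positions 18–27.
Reverse complement of the reverse primer: TTCGGCTTGCACAGTCTGTC. This occurs on the top strand at positions 38–57.
The product is the template from position 18 through 57 (40 bp).

5'-GCAAGGCGCACCCGTTCATCTTCGGCTTGCACAGTCTGTC-3'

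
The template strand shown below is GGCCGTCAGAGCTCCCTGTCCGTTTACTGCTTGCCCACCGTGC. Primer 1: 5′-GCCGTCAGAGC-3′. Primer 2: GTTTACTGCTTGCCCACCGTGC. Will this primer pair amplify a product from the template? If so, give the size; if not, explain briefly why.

Primer 1 (GCCGTCAGAGC) matches the top strand at positions 2–12 (3' end points downstream).
Primer 2 (GTTTACTGCTTGCCCACCGTGC) also matches the top strand directly, at positions 22–43 — its reverse complement GCACGGTGGGCAAGCAGTAAAC is not present.
Both primers anneal to the bottom strand with 3' ends pointing the same way, so neither can prime synthesis back toward the other.

No product — both primers anneal to the same strand and extend in the same direction.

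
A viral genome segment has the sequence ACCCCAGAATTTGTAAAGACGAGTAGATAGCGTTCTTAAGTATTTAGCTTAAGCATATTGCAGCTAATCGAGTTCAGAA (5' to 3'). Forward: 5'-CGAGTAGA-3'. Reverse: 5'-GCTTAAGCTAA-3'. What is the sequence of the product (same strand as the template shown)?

5'-CGAGTAGATAGCGTTCTTAAGTATTTAGCTTAAGC-3'

Scanning the template, CGAGTAGA occurs at positions 20–27; this primer anneals to the bottom strand there with its 3' end pointing downstream.
Taking the reverse complement of GCTTAAGCTAA gives TTAGCTTAAGC, found at positions 44–54 on the template; the primer anneals here to the top strand with its 3' end pointing upstream.
The product is the template from position 20 through 54 (35 bp).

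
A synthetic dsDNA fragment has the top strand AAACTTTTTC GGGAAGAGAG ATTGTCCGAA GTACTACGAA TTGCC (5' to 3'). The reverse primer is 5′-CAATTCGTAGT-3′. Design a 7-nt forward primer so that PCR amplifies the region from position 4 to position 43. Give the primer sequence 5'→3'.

5'-CTTTTTC-3'

The reverse primer's reverse complement ACTACGAATTG matches the template at positions 33–43; the product starts at position 4.
The forward primer is identical to the top strand over positions 4–10: CTTTTTC.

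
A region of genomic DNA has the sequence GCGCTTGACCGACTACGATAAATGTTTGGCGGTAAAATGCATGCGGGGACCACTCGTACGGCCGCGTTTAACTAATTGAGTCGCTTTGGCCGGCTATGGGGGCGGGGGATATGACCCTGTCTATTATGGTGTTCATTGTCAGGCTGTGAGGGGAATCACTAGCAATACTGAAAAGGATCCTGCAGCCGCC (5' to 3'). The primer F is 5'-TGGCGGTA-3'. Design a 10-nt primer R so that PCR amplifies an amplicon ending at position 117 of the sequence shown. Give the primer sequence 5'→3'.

5'-GGGTCATATC-3'

The forward primer binds at positions 27–34; the product's 3' end on the top strand is position 117.
The reverse primer anneals to the top strand over positions 108–117, i.e. to GATATGACCC.
Its sequence written 5'→3' is the reverse complement: GGGTCATATC.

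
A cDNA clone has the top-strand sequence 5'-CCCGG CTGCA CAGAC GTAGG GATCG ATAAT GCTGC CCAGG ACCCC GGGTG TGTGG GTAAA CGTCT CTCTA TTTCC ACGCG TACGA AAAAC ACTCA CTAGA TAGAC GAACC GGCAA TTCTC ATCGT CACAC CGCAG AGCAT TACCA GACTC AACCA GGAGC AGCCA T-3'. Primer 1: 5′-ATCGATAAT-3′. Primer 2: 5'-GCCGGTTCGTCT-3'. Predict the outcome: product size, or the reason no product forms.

Primer 1 (ATCGATAAT) matches the top strand at positions 22–30; it acts as a forward primer.
Primer 2's reverse complement is AGACGAACCGGC, matching the top strand at positions 102–113; it acts as a reverse primer.
The 3' ends face each other across positions 22–113, giving a 92 bp product.

Yes — a 92 bp product.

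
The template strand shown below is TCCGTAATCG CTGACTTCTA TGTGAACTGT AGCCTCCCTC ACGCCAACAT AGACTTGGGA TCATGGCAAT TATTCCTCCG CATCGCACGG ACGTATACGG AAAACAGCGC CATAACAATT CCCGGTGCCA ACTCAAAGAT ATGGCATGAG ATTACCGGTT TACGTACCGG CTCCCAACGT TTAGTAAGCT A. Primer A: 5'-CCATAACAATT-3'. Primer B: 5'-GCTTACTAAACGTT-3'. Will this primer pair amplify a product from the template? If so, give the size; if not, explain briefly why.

Yes — an 80 bp product.

Primer A (CCATAACAATT) matches the top strand at positions 110–120; it acts as a forward primer.
Primer B's reverse complement is AACGTTTAGTAAGC, matching the top strand at positions 176–189; it acts as a reverse primer.
The 3' ends face each other across positions 110–189, giving an 80 bp product.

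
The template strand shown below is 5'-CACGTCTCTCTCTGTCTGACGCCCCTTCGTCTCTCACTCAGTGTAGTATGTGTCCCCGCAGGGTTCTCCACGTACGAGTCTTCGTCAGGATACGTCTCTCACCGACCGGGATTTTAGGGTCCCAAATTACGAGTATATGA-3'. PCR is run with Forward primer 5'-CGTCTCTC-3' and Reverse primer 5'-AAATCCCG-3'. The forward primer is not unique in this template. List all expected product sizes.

112 bp, 87 bp, 22 bp

The forward primer CGTCTCTC matches the top strand at positions 3–10, 28–35, 93–100.
The reverse primer's reverse complement is CGGGATTT, matching at positions 107–114.
Each forward site pairs with the reverse site to give a product ending at position 114: sizes 112, 87, 22 bp.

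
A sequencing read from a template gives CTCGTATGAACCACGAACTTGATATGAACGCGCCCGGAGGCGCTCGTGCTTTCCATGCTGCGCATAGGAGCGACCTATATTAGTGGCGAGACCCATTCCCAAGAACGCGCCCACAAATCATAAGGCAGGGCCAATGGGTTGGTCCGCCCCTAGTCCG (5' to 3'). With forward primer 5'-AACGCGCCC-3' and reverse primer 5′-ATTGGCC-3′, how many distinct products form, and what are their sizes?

Two products: 109 bp, 32 bp

The forward primer AACGCGCCC matches the top strand at positions 27–35, 104–112.
The reverse primer's reverse complement is GGCCAAT, matching at positions 129–135.
Each forward site pairs with the reverse site to give a product ending at position 135: sizes 109, 32 bp.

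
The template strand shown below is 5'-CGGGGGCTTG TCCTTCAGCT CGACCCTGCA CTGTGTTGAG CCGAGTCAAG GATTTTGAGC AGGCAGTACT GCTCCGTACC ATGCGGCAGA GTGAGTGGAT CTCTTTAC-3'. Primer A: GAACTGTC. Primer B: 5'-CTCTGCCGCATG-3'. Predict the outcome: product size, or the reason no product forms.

No product — primer A has no binding site in the template.

Primer A (GAACTGTC) does not match the top strand, and its reverse complement GACAGTTC does not match either.
With no annealing site for primer A, no amplification occurs.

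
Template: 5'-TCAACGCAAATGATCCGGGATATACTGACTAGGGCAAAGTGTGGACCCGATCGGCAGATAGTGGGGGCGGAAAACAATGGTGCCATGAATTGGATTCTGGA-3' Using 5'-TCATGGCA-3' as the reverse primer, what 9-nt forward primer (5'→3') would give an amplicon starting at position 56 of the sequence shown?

The reverse primer's reverse complement TGCCATGA matches the template at positions 81–88; the product starts at position 56.
The forward primer is identical to the top strand over positions 56–64: AGATAGTGG.

5'-AGATAGTGG-3'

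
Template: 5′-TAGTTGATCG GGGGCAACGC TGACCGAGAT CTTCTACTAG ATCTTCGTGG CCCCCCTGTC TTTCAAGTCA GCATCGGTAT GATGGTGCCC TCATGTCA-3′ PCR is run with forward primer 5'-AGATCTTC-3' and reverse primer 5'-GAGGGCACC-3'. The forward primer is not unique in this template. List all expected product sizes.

66 bp, 54 bp

The forward primer AGATCTTC matches the top strand at positions 27–34, 39–46.
The reverse primer's reverse complement is GGTGCCCTC, matching at positions 84–92.
Each forward site pairs with the reverse site to give a product ending at position 92: sizes 66, 54 bp.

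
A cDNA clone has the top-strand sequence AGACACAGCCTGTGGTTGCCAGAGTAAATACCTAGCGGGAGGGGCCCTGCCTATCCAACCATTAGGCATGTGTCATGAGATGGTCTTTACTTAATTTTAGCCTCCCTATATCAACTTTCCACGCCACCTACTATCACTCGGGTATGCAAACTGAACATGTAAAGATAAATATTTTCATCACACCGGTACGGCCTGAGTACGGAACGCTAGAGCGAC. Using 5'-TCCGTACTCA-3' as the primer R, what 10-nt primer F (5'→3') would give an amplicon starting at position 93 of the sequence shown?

The reverse primer's reverse complement TGAGTACGGA matches the template at positions 194–203; the product starts at position 93.
The forward primer is identical to the top strand over positions 93–102: AATTTTAGCC.

5'-AATTTTAGCC-3'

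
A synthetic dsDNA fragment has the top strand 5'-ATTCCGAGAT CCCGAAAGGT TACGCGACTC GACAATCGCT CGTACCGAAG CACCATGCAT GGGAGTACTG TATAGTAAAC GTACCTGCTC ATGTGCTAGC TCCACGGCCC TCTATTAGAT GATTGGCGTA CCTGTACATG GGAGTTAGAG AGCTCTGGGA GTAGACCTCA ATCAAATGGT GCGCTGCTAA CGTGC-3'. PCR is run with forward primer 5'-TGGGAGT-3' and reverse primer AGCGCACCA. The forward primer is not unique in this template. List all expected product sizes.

126 bp, 47 bp, 30 bp

The forward primer TGGGAGT matches the top strand at positions 60–66, 139–145, 156–162.
The reverse primer's reverse complement is TGGTGCGCT, matching at positions 177–185.
Each forward site pairs with the reverse site to give a product ending at position 185: sizes 126, 47, 30 bp.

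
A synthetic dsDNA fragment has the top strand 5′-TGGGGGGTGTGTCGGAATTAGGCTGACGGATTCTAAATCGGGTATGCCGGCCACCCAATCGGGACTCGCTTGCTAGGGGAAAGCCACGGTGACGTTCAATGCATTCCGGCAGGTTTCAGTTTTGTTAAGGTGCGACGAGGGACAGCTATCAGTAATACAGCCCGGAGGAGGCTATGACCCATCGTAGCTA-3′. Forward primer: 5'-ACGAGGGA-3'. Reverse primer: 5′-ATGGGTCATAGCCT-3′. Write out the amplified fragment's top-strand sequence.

5'-ACGAGGGACAGCTATCAGTAATACAGCCCGGAGGAGGCTATGACCCAT-3'

The forward primer matches the template at positions 135–142.
Taking the reverse complement of ATGGGTCATAGCCT gives AGGCTATGACCCAT, found at positions 169–182 on the template; the primer anneals here to the top strand with its 3' end pointing upstream.
The product is the template from position 135 through 182 (48 bp).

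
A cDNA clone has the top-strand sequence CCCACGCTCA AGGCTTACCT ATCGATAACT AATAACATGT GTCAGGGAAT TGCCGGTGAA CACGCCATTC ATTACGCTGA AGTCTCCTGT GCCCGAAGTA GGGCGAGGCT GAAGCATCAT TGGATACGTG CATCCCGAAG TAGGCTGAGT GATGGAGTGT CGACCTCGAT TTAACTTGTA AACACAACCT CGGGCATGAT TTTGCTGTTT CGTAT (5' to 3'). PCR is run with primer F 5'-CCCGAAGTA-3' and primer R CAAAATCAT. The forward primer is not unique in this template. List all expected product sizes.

113 bp, 71 bp

The forward primer CCCGAAGTA matches the top strand at positions 92–100, 134–142.
The reverse primer's reverse complement is ATGATTTTG, matching at positions 196–204.
Each forward site pairs with the reverse site to give a product ending at position 204: sizes 113, 71 bp.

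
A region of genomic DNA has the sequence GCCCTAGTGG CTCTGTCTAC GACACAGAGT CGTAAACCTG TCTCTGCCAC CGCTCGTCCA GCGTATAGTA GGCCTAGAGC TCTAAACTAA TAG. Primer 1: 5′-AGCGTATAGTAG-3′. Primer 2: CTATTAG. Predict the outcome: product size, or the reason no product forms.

Primer 1 (AGCGTATAGTAG) matches the top strand at positions 60–71; it acts as a forward primer.
Primer 2's reverse complement is CTAATAG, matching the top strand at positions 87–93; it acts as a reverse primer.
The 3' ends face each other across positions 60–93, giving a 34 bp product.

Yes — a 34 bp product.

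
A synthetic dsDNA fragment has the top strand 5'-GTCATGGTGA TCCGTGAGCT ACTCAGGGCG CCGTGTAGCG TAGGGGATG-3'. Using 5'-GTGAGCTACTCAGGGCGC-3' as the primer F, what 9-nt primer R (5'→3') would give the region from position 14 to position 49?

5'-CATCCCCTA-3'

The product's 3' end on the top strand is position 49.
The reverse primer anneals to the top strand over positions 41–49, i.e. to TAGGGGATG.
Its sequence written 5'→3' is the reverse complement: CATCCCCTA.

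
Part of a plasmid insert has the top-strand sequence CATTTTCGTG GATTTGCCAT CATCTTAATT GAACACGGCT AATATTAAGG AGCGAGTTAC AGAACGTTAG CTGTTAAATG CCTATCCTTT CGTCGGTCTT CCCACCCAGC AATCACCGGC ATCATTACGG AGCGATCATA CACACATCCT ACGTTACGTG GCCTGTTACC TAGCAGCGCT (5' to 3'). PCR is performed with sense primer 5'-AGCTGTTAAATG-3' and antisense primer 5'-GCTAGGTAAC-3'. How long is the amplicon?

The forward primer matches the template at positions 69–80.
The reverse primer's reverse complement is GTTACCTAGC, which matches the template at positions 165–174.
Product length = (reverse-primer end) − (forward-primer start) + 1 = 174 − 69 + 1 = 106 bp.

106 bp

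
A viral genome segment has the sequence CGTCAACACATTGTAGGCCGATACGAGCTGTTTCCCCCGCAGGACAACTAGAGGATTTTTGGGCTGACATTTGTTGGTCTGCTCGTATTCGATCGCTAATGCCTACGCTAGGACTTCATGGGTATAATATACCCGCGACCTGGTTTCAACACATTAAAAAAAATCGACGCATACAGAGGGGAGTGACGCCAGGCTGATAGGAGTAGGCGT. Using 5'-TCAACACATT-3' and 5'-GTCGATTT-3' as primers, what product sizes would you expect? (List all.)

The forward primer TCAACACATT matches the top strand at positions 3–12, 146–155.
The reverse primer's reverse complement is AAATCGAC, matching at positions 161–168.
Each forward site pairs with the reverse site to give a product ending at position 168: sizes 166, 23 bp.

166 bp, 23 bp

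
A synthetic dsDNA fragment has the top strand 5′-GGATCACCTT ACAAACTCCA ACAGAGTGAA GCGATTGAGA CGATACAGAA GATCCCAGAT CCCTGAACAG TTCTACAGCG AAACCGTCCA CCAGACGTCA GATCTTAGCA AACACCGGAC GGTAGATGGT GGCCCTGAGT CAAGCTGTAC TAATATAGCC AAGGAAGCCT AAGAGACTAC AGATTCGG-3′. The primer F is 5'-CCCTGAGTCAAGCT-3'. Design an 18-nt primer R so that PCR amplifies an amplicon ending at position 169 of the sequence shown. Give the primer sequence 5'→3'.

5'-GGCTTCCTTGGCTATATT-3'

The forward primer binds at positions 133–146; the product's 3' end on the top strand is position 169.
The reverse primer anneals to the top strand over positions 152–169, i.e. to AATATAGCCAAGGAAGCC.
Its sequence written 5'→3' is the reverse complement: GGCTTCCTTGGCTATATT.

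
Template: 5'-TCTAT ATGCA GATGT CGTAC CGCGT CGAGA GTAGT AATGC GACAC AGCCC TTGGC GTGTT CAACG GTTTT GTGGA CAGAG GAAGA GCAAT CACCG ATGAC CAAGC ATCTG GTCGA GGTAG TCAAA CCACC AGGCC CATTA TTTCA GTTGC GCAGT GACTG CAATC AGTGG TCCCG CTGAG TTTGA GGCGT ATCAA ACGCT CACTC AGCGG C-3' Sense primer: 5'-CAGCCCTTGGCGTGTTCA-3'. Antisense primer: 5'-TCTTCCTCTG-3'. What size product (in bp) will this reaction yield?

41 bp

Forward primer CAGCCCTTGGCGTGTTCA is found on the top strand at positions 45–62.
The reverse primer's reverse complement is CAGAGGAAGA, which matches the template at positions 76–85.
Product length = (reverse-primer end) − (forward-primer start) + 1 = 85 − 45 + 1 = 41 bp.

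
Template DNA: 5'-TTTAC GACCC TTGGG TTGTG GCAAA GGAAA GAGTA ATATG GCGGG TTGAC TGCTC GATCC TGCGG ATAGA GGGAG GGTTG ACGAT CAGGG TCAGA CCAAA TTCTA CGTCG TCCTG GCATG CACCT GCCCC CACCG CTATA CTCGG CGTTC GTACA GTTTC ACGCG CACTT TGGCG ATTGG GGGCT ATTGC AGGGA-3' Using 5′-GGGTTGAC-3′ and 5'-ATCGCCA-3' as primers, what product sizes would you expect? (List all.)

The forward primer GGGTTGAC matches the top strand at positions 43–50, 75–82.
The reverse primer's reverse complement is TGGCGAT, matching at positions 171–177.
Each forward site pairs with the reverse site to give a product ending at position 177: sizes 135, 103 bp.

135 bp, 103 bp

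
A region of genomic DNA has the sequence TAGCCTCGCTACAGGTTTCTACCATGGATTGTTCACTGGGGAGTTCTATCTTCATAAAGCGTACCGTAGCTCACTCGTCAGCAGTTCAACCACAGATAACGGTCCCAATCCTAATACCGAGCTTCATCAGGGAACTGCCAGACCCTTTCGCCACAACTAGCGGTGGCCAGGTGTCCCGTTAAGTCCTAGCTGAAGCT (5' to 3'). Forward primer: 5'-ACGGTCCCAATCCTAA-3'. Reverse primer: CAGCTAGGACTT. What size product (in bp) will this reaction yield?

Scanning the template, ACGGTCCCAATCCTAA occurs at positions 99–114; this primer anneals to the bottom strand there with its 3' end pointing downstream.
Taking the reverse complement of CAGCTAGGACTT gives AAGTCCTAGCTG, found at positions 181–192 on the template; the primer anneals here to the top strand with its 3' end pointing upstream.
The product runs from position 99 to position 192, so its length is 192 − 99 + 1 = 94 bp.

94 bp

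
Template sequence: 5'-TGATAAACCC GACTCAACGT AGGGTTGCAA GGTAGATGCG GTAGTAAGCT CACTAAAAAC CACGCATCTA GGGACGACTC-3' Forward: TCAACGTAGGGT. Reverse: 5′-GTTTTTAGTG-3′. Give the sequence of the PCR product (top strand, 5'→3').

Scanning the template, TCAACGTAGGGT occurs at positions 14–25; this primer anneals to the bottom strand there with its 3' end pointing downstream.
Reverse complement of the reverse primer: CACTAAAAAC. This occurs on the top strand at positions 51–60.
The product is the template from position 14 through 60 (47 bp).

5'-TCAACGTAGGGTTGCAAGGTAGATGCGGTAGTAAGCTCACTAAAAAC-3'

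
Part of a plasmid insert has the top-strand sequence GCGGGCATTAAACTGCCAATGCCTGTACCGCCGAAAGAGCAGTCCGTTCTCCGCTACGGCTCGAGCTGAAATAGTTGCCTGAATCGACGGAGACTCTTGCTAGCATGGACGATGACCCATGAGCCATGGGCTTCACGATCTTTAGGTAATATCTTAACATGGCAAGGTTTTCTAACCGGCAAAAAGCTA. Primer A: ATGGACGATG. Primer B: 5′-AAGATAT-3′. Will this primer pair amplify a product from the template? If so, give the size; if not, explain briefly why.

Primer A (ATGGACGATG) matches the top strand at positions 105–114; it acts as a forward primer.
Primer B's reverse complement is ATATCTT, matching the top strand at positions 149–155; it acts as a reverse primer.
The 3' ends face each other across positions 105–155, giving a 51 bp product.

Yes — a 51 bp product.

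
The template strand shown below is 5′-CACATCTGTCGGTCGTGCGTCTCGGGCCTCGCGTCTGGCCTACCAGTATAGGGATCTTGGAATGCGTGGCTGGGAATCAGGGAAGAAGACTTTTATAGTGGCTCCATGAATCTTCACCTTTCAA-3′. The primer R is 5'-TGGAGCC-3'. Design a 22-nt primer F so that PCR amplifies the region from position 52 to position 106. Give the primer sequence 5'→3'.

The reverse primer's reverse complement GGCTCCA matches the template at positions 100–106; the product starts at position 52.
The forward primer is identical to the top strand over positions 52–73: GGATCTTGGAATGCGTGGCTGG.

5'-GGATCTTGGAATGCGTGGCTGG-3'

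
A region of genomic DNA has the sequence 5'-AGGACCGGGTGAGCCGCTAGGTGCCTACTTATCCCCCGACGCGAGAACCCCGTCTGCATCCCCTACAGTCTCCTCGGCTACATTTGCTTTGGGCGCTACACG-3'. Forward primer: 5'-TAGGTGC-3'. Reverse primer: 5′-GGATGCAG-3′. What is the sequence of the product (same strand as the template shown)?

5'-TAGGTGCCTACTTATCCCCCGACGCGAGAACCCCGTCTGCATCC-3'

The forward primer matches the template at positions 18–24.
Reverse complement of the reverse primer: CTGCATCC. This occurs on the top strand at positions 54–61.
The product is the template from position 18 through 61 (44 bp).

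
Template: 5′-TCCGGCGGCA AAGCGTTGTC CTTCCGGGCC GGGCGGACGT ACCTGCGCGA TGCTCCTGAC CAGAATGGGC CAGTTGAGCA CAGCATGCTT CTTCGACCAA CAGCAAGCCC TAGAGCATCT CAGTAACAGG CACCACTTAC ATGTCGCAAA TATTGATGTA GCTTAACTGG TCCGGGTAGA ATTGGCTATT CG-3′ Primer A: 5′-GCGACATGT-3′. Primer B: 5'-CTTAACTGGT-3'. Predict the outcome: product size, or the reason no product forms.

No product — the primers' 3' ends point away from each other.

Primer A (GCGACATGT) has reverse complement ACATGTCGC, which matches the top strand at positions 139–147; primer A anneals to the top strand there with its 3' end pointing upstream toward position 139.
Primer B (CTTAACTGGT) matches the top strand directly at positions 162–171; it anneals to the bottom strand with its 3' end pointing downstream toward position 171.
The 3' ends diverge (primer A extends toward position 1, primer B toward position 192), so the primers never converge on a shared product.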